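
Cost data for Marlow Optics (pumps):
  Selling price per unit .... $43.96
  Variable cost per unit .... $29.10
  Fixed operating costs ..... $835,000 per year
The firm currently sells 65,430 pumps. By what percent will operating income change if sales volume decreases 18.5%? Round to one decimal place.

-131.0%

At 65,430 units, contribution = 65,430 × $14.86 = $972,289.80.
Operating income = contribution − fixed costs = $972,289.80 − $835,000 = $137,289.80.
DOL = contribution ÷ EBIT = $972,289.80 ÷ $137,289.80 = 7.0820.
Operating income changes by 7.0820 × -18.5% = -131.0%.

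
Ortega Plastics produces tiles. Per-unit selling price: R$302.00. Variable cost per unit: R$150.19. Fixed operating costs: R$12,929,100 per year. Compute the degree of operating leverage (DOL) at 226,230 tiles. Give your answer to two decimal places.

1.60

Total contribution margin = 226,230 × R$151.81 = R$34,343,976.30.
EBIT = R$34,343,976.30 − R$12,929,100 = R$21,414,876.30.
So DOL = total CM / EBIT = R$34,343,976.30 / R$21,414,876.30 = 1.6037.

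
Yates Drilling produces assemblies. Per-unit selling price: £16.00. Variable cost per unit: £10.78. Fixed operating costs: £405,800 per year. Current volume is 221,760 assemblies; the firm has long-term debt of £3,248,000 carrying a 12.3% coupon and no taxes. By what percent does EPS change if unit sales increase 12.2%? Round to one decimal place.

Total contribution margin = 221,760 × £5.22 = £1,157,587.20.
Subtracting fixed costs: EBIT = £1,157,587.20 − £405,800 = £751,787.20.
Interest = £399,504.00, so EBIT − I = £352,283.20.
Degree of combined leverage = contribution ÷ (EBIT − I) = £1,157,587.20 ÷ £352,283.20 = 3.2860.
EPS therefore changes by 3.2860 × (+12.2%) = +40.1%.

+40.1%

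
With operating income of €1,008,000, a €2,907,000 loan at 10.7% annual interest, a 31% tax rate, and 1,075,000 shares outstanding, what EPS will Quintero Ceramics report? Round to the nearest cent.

€0.45

Pre-tax income = €1,008,000 − €311,049.00 = €696,951.00.
After tax at 31%: net income = €696,951.00 × 0.69 = €480,896.19.
Per share: €480,896.19 / 1,075,000 shares = €0.45.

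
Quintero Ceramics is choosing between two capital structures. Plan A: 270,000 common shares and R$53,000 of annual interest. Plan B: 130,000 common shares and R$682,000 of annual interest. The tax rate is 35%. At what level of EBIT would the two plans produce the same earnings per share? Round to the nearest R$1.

R$1,266,071

At indifference, (EBIT − 53,000)(1 − t)/270,000 = (EBIT − 682,000)(1 − t)/130,000.
The (1 − t) factor cancels: (EBIT − 53,000) × 130,000 = (EBIT − 682,000) × 270,000.
EBIT × (270,000 − 130,000) = 682,000 × 270,000 − 53,000 × 130,000 = 177,250,000,000, so EBIT = 177,250,000,000 ÷ 140,000 = 1,266,071.43.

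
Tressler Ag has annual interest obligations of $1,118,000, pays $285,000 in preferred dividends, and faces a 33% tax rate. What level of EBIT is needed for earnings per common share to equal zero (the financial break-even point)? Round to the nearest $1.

$1,543,373

Preferred dividends are paid after tax, so their pre-tax equivalent is $285,000 ÷ (1 − 0.33) = $425,373.13.
Financial break-even EBIT = interest + D_p ÷ (1 − t) = $1,118,000 + $425,373.13 = $1,543,373.13.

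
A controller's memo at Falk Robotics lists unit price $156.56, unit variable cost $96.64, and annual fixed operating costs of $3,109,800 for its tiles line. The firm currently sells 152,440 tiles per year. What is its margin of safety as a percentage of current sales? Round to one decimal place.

66.0%

Unit CM = price − variable cost = $156.56 − $96.64 = $59.92. Break-even units = $3,109,800 ÷ $59.92 = 51,899.20; break-even revenue = 51,899.20 × $156.56 = $8,125,338.58.
Actual sales revenue = 152,440 × $156.56 = $23,866,006.40.
Margin of safety = ($23,866,006.40 − $8,125,338.58) ÷ $23,866,006.40 = 66.0%.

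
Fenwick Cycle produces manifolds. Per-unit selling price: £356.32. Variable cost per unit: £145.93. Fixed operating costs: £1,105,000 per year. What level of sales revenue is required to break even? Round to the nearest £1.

CM per unit = £356.32 − £145.93 = £210.39; CM ratio = £210.39 / £356.32 = 0.5905.
Break-even revenue = fixed costs × price ÷ CM = £1,105,000 × £356.32 ÷ £210.39 = £1,871,446.

£1,871,446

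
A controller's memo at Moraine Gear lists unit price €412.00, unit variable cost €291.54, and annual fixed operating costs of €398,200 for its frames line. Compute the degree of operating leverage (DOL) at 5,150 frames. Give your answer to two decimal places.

2.79

Contribution at this volume is 5,150 × €120.46 = €620,369.00.
EBIT = €620,369.00 − €398,200 = €222,169.00.
So DOL = total CM / EBIT = €620,369.00 / €222,169.00 = 2.7923.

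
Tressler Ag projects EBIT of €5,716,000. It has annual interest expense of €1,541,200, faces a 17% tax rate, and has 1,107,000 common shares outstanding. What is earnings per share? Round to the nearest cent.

Interest = €1,541,200.00, so EBT = €5,716,000 − €1,541,200.00 = €4,174,800.00.
Net income = €4,174,800.00 × (1 − 0.17) = €3,465,084.00.
Per share: €3,465,084.00 / 1,107,000 shares = €3.13.

€3.13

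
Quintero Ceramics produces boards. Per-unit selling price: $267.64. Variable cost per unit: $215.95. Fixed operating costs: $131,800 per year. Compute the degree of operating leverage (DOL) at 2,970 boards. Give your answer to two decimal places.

Total contribution margin = 2,970 × $51.69 = $153,519.30.
Operating income = contribution − fixed costs = $153,519.30 − $131,800 = $21,719.30.
DOL = contribution ÷ EBIT = $153,519.30 ÷ $21,719.30 = 7.0683.

7.07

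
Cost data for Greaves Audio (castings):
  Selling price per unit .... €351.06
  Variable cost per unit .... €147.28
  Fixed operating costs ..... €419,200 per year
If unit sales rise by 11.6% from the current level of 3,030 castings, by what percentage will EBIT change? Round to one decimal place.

At 3,030 units, contribution = 3,030 × €203.78 = €617,453.40.
Subtracting fixed costs: EBIT = €617,453.40 − €419,200 = €198,253.40.
DOL = contribution ÷ EBIT = €617,453.40 ÷ €198,253.40 = 3.1145.
%ΔEBIT = DOL × %ΔSales = 3.1145 × +11.6% = +36.1%.

+36.1%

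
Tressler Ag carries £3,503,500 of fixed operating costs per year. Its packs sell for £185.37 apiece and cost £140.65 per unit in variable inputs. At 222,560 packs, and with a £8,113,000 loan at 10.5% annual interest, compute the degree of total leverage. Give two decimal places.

Total contribution margin = 222,560 × £44.72 = £9,952,883.20.
Subtracting fixed costs: EBIT = £9,952,883.20 − £3,503,500 = £6,449,383.20. Interest = £851,865.00.
DOL = £9,952,883.20 ÷ £6,449,383.20 = 1.5432; DFL = £6,449,383.20 ÷ £5,597,518.20 = 1.1522.
DCL = DOL × DFL = 1.5432 × 1.1522 = 1.7781.

1.78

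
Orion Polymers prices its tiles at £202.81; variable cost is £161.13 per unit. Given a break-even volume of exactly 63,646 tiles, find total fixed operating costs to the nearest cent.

£2,652,765.28

Unit CM = price − variable cost = £202.81 − £161.13 = £41.68.
Since BE = FC / CM, FC = 63,646 × £41.68 = £2,652,765.28.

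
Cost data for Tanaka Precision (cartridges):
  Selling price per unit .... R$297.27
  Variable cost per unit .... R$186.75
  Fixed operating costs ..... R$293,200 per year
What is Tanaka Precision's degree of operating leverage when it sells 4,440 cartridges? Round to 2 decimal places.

2.48

Contribution at this volume is 4,440 × R$110.52 = R$490,708.80.
EBIT = R$490,708.80 − R$293,200 = R$197,508.80.
DOL = contribution ÷ EBIT = R$490,708.80 ÷ R$197,508.80 = 2.4845.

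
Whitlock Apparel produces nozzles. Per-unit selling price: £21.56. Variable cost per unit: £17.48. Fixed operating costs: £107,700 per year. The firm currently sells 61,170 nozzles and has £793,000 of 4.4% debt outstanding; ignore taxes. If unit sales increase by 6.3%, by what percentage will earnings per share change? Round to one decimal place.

+14.7%

At 61,170 units, contribution = 61,170 × £4.08 = £249,573.60.
Subtracting fixed costs: EBIT = £249,573.60 − £107,700 = £141,873.60.
After interest of £34,892.00, pre-tax earnings = £106,981.60.
Degree of combined leverage = contribution ÷ (EBIT − I) = £249,573.60 ÷ £106,981.60 = 2.3329.
EPS therefore changes by 2.3329 × (+6.3%) = +14.7%.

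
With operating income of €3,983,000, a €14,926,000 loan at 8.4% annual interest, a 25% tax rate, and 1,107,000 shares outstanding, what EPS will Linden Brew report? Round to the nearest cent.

Interest = €1,253,784.00, so EBT = €3,983,000 − €1,253,784.00 = €2,729,216.00.
After tax at 25%: net income = €2,729,216.00 × 0.75 = €2,046,912.00.
EPS = €2,046,912.00 ÷ 1,107,000 = €1.85.

€1.85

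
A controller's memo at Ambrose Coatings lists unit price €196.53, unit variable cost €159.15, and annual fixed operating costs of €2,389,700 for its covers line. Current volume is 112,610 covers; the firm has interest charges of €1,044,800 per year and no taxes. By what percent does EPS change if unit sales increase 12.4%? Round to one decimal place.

Total contribution margin = 112,610 × €37.38 = €4,209,361.80.
EBIT = €4,209,361.80 − €2,389,700 = €1,819,661.80.
After interest of €1,044,800.00, pre-tax earnings = €774,861.80.
Degree of combined leverage = contribution ÷ (EBIT − I) = €4,209,361.80 ÷ €774,861.80 = 5.4324.
%ΔEPS = DCL × %ΔSales = 5.4324 × +12.4% = +67.4%.

+67.4%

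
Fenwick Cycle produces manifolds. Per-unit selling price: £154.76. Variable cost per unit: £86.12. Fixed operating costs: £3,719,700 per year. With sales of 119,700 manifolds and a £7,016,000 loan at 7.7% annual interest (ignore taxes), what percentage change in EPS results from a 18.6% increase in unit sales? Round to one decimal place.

+38.6%

At 119,700 units, contribution = 119,700 × £68.64 = £8,216,208.00.
Subtracting fixed costs: EBIT = £8,216,208.00 − £3,719,700 = £4,496,508.00.
Interest = £540,232.00, so EBIT − I = £3,956,276.00.
DCL = total CM / (EBIT − I) = £8,216,208.00 / £3,956,276.00 = 2.0768.
EPS therefore changes by 2.0768 × (+18.6%) = +38.6%.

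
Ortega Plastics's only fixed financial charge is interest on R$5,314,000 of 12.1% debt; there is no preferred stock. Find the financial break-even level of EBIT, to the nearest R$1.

Annual interest = 12.1% × R$5,314,000 = R$642,994.00.
With no preferred dividends, EPS = 0 when EBIT exactly covers interest, so the financial break-even EBIT is R$642,994.00.

R$642,994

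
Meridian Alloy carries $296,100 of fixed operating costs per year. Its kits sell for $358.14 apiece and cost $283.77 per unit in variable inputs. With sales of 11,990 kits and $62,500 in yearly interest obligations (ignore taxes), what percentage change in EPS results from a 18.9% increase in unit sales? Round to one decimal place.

+31.6%

Total contribution margin = 11,990 × $74.37 = $891,696.30.
EBIT = $891,696.30 − $296,100 = $595,596.30.
Interest = $62,500.00, so EBIT − I = $533,096.30.
DCL = total CM / (EBIT − I) = $891,696.30 / $533,096.30 = 1.6727.
%ΔEPS = DCL × %ΔSales = 1.6727 × +18.9% = +31.6%.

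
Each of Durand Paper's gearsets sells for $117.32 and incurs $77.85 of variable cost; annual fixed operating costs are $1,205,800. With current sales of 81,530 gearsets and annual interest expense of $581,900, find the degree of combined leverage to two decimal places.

2.25

Contribution at this volume is 81,530 × $39.47 = $3,217,989.10.
EBIT = $3,217,989.10 − $1,205,800 = $2,012,189.10. Interest = $581,900.00.
DOL = $3,217,989.10 ÷ $2,012,189.10 = 1.5992; DFL = $2,012,189.10 ÷ $1,430,289.10 = 1.4068.
DCL = DOL × DFL = 1.5992 × 1.4068 = 2.2498.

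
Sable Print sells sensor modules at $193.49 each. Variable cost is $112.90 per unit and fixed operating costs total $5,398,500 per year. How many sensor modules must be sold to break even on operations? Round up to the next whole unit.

Unit CM = price − variable cost = $193.49 − $112.90 = $80.59.
Units to break even: $5,398,500 ÷ $80.59 = 66,987.22, rounded up to 66,988.

66,988 sensor modules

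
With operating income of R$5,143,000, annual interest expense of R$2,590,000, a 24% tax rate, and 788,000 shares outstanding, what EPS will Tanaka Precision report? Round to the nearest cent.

R$2.46

Interest = R$2,590,000.00, so EBT = R$5,143,000 − R$2,590,000.00 = R$2,553,000.00.
After tax at 24%: net income = R$2,553,000.00 × 0.76 = R$1,940,280.00.
Per share: R$1,940,280.00 / 788,000 shares = R$2.46.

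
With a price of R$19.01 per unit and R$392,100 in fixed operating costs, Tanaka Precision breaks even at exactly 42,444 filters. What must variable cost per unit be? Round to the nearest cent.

R$9.77

At break-even, FC = Q × (P − VC), so P − VC = R$392,100 ÷ 42,444 = R$9.2381.
Hence VC = price − CM = R$19.01 − R$9.2381 = R$9.77.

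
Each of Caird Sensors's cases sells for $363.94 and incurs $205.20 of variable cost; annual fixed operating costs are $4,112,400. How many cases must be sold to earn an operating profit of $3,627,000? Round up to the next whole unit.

Unit CM = price − variable cost = $363.94 − $205.20 = $158.74.
Need Q such that Q × $158.74 − $4,112,400 = $3,627,000, i.e. Q = $7,739,400 / $158.74 = 48,755.20 → 48,756.

48,756 cases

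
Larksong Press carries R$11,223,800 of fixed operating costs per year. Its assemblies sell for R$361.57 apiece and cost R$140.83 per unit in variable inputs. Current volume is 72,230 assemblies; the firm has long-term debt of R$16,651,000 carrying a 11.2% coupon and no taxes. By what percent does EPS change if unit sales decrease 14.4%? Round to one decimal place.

-80.4%

At 72,230 units, contribution = 72,230 × R$220.74 = R$15,944,050.20.
EBIT = R$15,944,050.20 − R$11,223,800 = R$4,720,250.20.
After interest of R$1,864,912.00, pre-tax earnings = R$2,855,338.20.
DCL = total CM / (EBIT − I) = R$15,944,050.20 / R$2,855,338.20 = 5.5839.
EPS therefore changes by 5.5839 × (-14.4%) = -80.4%.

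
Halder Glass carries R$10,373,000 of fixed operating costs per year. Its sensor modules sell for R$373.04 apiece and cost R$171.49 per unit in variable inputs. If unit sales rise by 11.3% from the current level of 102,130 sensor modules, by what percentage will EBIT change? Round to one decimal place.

At 102,130 units, contribution = 102,130 × R$201.55 = R$20,584,301.50.
EBIT = R$20,584,301.50 − R$10,373,000 = R$10,211,301.50.
So DOL = total CM / EBIT = R$20,584,301.50 / R$10,211,301.50 = 2.0158.
Operating income changes by 2.0158 × +11.3% = +22.8%.

+22.8%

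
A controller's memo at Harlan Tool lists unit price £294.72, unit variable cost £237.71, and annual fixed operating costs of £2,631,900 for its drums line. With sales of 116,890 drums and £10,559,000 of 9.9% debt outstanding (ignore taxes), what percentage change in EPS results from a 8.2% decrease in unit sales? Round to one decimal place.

-18.3%

Total contribution margin = 116,890 × £57.01 = £6,663,898.90.
Subtracting fixed costs: EBIT = £6,663,898.90 − £2,631,900 = £4,031,998.90.
After interest of £1,045,341.00, pre-tax earnings = £2,986,657.90.
DCL = total CM / (EBIT − I) = £6,663,898.90 / £2,986,657.90 = 2.2312.
EPS therefore changes by 2.2312 × (-8.2%) = -18.3%.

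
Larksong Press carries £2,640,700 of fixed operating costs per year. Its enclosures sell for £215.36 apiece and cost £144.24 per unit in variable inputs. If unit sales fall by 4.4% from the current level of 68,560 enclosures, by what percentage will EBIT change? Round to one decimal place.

-9.6%

Total contribution margin = 68,560 × £71.12 = £4,875,987.20.
Subtracting fixed costs: EBIT = £4,875,987.20 − £2,640,700 = £2,235,287.20.
So DOL = total CM / EBIT = £4,875,987.20 / £2,235,287.20 = 2.1814.
Operating income changes by 2.1814 × -4.4% = -9.6%.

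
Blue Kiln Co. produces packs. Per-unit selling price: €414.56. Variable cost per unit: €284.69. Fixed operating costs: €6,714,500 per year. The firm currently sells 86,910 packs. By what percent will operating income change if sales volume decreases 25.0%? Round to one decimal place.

Total contribution margin = 86,910 × €129.87 = €11,287,001.70.
Subtracting fixed costs: EBIT = €11,287,001.70 − €6,714,500 = €4,572,501.70.
Degree of operating leverage = €11,287,001.70 / €4,572,501.70 = 2.4685.
Operating income changes by 2.4685 × -25.0% = -61.7%.

-61.7%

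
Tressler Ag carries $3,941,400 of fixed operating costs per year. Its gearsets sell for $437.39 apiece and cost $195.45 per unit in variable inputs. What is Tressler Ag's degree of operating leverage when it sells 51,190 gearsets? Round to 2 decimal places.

1.47

Contribution at this volume is 51,190 × $241.94 = $12,384,908.60.
Subtracting fixed costs: EBIT = $12,384,908.60 − $3,941,400 = $8,443,508.60.
DOL = contribution ÷ EBIT = $12,384,908.60 ÷ $8,443,508.60 = 1.4668.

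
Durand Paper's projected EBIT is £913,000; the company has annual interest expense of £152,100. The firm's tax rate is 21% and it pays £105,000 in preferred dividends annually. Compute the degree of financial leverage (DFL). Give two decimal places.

Interest = £152,100.00.
Preferred dividends grossed up pre-tax: £105,000 / (1 − 0.21) = £132,911.39.
DFL = EBIT ÷ [EBIT − I − D_p/(1−t)] = £913,000 ÷ [£913,000 − £152,100.00 − £132,911.39] = £913,000 ÷ £627,988.61 = 1.4538.

1.45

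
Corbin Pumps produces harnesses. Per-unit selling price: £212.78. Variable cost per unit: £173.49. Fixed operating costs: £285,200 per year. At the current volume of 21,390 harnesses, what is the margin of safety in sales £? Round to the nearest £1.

£3,006,827

Contribution margin per unit = £212.78 − £173.49 = £39.29. Break-even units = £285,200 ÷ £39.29 = 7,258.84; break-even revenue = 7,258.84 × £212.78 = £1,544,536.93.
Actual sales revenue = 21,390 × £212.78 = £4,551,364.20.
Margin of safety = £4,551,364.20 − £1,544,536.93 = £3,006,827.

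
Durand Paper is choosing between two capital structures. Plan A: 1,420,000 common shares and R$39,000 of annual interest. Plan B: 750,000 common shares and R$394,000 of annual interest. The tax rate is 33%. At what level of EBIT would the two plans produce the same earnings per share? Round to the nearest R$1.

R$791,388

Set EPS_A = EPS_B: (EBIT − R$39,000)(1 − 0.33) ÷ 1,420,000 = (EBIT − R$394,000)(1 − 0.33) ÷ 750,000.
Cancelling (1 − t) and cross-multiplying: 750,000·(EBIT − 39,000) = 1,420,000·(EBIT − 394,000).
Solving, EBIT = (394,000·1,420,000 − 39,000·750,000) / (1,420,000 − 750,000) = 530,230,000,000 / 670,000 = 791,388.06.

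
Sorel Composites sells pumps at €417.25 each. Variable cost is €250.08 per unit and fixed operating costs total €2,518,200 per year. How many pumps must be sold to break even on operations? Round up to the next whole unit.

15,064 pumps

Each unit contributes €417.25 − €250.08 = €167.17.
Break-even Q = €2,518,200 / €167.17 = 15,063.71 → 15,064 pumps.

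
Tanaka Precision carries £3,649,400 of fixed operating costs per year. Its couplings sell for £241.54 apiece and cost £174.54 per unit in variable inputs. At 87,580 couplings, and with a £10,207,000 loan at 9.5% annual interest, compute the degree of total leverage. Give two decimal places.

4.70

At 87,580 units, contribution = 87,580 × £67.00 = £5,867,860.00.
EBIT = £5,867,860.00 − £3,649,400 = £2,218,460.00. Interest = £969,665.00, so EBIT − I = £1,248,795.00.
DCL = contribution ÷ (EBIT − I) = £5,867,860.00 ÷ £1,248,795.00 = 4.6988.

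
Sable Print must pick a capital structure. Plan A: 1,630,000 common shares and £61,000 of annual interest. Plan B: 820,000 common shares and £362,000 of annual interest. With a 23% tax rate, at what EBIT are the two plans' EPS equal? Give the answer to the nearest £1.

£666,716

At indifference, (EBIT − 61,000)(1 − t)/1,630,000 = (EBIT − 362,000)(1 − t)/820,000.
The (1 − t) factor cancels: (EBIT − 61,000) × 820,000 = (EBIT − 362,000) × 1,630,000.
Solving, EBIT = (362,000·1,630,000 − 61,000·820,000) / (1,630,000 − 820,000) = 540,040,000,000 / 810,000 = 666,716.05.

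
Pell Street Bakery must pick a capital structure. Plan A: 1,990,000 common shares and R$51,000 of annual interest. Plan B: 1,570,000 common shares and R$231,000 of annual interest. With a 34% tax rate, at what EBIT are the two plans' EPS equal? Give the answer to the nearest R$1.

R$903,857

Set EPS_A = EPS_B: (EBIT − R$51,000)(1 − 0.34) ÷ 1,990,000 = (EBIT − R$231,000)(1 − 0.34) ÷ 1,570,000.
The (1 − t) factor cancels: (EBIT − 51,000) × 1,570,000 = (EBIT − 231,000) × 1,990,000.
Solving, EBIT = (231,000·1,990,000 − 51,000·1,570,000) / (1,990,000 − 1,570,000) = 379,620,000,000 / 420,000 = 903,857.14.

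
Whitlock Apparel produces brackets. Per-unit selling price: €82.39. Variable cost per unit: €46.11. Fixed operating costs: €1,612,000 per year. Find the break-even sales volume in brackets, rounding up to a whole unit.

44,433 brackets

Each unit contributes €82.39 − €46.11 = €36.28.
Break-even volume = fixed costs ÷ CM per unit = €1,612,000 ÷ €36.28 = 44,432.19, so 44,433 brackets.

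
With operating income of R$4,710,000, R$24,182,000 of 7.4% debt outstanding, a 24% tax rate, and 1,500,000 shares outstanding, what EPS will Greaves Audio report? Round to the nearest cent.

Interest = R$1,789,468.00, so EBT = R$4,710,000 − R$1,789,468.00 = R$2,920,532.00.
Net income = R$2,920,532.00 × (1 − 0.24) = R$2,219,604.32.
Per share: R$2,219,604.32 / 1,500,000 shares = R$1.48.

R$1.48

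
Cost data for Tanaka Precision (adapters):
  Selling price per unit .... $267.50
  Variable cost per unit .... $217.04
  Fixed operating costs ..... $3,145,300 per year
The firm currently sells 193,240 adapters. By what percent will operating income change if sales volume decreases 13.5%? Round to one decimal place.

Total contribution margin = 193,240 × $50.46 = $9,750,890.40.
Operating income = contribution − fixed costs = $9,750,890.40 − $3,145,300 = $6,605,590.40.
DOL = contribution ÷ EBIT = $9,750,890.40 ÷ $6,605,590.40 = 1.4762.
%ΔEBIT = DOL × %ΔSales = 1.4762 × -13.5% = -19.9%.

-19.9%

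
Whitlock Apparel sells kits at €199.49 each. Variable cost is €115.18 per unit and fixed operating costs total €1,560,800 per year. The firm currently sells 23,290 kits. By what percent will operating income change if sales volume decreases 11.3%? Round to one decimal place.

At 23,290 units, contribution = 23,290 × €84.31 = €1,963,579.90.
Operating income = contribution − fixed costs = €1,963,579.90 − €1,560,800 = €402,779.90.
Degree of operating leverage = €1,963,579.90 / €402,779.90 = 4.8751.
Operating income changes by 4.8751 × -11.3% = -55.1%.

-55.1%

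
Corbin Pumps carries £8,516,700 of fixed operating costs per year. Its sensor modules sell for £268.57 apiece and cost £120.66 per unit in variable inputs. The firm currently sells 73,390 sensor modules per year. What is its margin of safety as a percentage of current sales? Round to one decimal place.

Contribution margin per unit = £268.57 − £120.66 = £147.91. Break-even units = £8,516,700 ÷ £147.91 = 57,580.29; break-even revenue = 57,580.29 × £268.57 = £15,464,337.23.
Current sales = 73,390 × £268.57 = £19,710,352.30.
Margin of safety = (£19,710,352.30 − £15,464,337.23) ÷ £19,710,352.30 = 21.5%.

21.5%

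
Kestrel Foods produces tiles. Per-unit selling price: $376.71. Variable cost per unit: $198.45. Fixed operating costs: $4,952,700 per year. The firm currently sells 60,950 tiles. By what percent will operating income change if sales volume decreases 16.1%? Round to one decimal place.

Contribution at this volume is 60,950 × $178.26 = $10,864,947.00.
EBIT = $10,864,947.00 − $4,952,700 = $5,912,247.00.
Degree of operating leverage = $10,864,947.00 / $5,912,247.00 = 1.8377.
Operating income changes by 1.8377 × -16.1% = -29.6%.

-29.6%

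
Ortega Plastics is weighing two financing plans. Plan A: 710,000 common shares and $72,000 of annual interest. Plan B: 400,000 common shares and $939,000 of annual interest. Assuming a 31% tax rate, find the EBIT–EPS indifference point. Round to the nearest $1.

$2,057,710

At indifference, (EBIT − 72,000)(1 − t)/710,000 = (EBIT − 939,000)(1 − t)/400,000.
The (1 − t) factor cancels: (EBIT − 72,000) × 400,000 = (EBIT − 939,000) × 710,000.
Solving, EBIT = (939,000·710,000 − 72,000·400,000) / (710,000 − 400,000) = 637,890,000,000 / 310,000 = 2,057,709.68.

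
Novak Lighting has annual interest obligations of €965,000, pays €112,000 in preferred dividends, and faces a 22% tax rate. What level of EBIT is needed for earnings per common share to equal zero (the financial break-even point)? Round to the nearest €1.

€1,108,590

Preferred dividends are paid after tax, so their pre-tax equivalent is €112,000 ÷ (1 − 0.22) = €143,589.74.
Financial break-even EBIT = interest + D_p ÷ (1 − t) = €965,000 + €143,589.74 = €1,108,589.74.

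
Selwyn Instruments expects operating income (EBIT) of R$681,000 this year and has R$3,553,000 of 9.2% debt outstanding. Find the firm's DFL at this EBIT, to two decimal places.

Interest = R$326,876.00.
Degree of financial leverage = EBIT / (EBIT − interest) = R$681,000 / R$354,124.00 = 1.9231.

1.92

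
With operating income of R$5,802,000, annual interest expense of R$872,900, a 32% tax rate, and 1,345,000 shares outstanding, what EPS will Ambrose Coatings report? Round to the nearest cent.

Pre-tax income = R$5,802,000 − R$872,900.00 = R$4,929,100.00.
Net income = R$4,929,100.00 × (1 − 0.32) = R$3,351,788.00.
Per share: R$3,351,788.00 / 1,345,000 shares = R$2.49.

R$2.49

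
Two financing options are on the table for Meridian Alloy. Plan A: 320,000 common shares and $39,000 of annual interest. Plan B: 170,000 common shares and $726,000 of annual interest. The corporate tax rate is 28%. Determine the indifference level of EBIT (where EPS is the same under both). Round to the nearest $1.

Set EPS_A = EPS_B: (EBIT − $39,000)(1 − 0.28) ÷ 320,000 = (EBIT − $726,000)(1 − 0.28) ÷ 170,000.
Cancelling (1 − t) and cross-multiplying: 170,000·(EBIT − 39,000) = 320,000·(EBIT − 726,000).
EBIT × (320,000 − 170,000) = 726,000 × 320,000 − 39,000 × 170,000 = 225,690,000,000, so EBIT = 225,690,000,000 ÷ 150,000 = 1,504,600.00.

$1,504,600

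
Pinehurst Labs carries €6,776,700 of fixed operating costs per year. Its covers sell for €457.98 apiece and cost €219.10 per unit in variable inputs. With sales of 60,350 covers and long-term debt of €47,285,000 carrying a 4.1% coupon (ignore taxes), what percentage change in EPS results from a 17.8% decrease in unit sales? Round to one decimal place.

Total contribution margin = 60,350 × €238.88 = €14,416,408.00.
Subtracting fixed costs: EBIT = €14,416,408.00 − €6,776,700 = €7,639,708.00.
After interest of €1,938,685.00, pre-tax earnings = €5,701,023.00.
DCL = total CM / (EBIT − I) = €14,416,408.00 / €5,701,023.00 = 2.5287.
%ΔEPS = DCL × %ΔSales = 2.5287 × -17.8% = -45.0%.

-45.0%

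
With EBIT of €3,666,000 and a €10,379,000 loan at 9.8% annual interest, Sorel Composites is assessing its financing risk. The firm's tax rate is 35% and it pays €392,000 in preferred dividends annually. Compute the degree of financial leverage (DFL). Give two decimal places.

Annual interest charges come to €1,017,142.00.
Pre-tax preferred-dividend burden = €392,000 ÷ (1 − 0.35) = €603,076.92.
DFL = EBIT ÷ [EBIT − I − D_p/(1−t)] = €3,666,000 ÷ [€3,666,000 − €1,017,142.00 − €603,076.92] = €3,666,000 ÷ €2,045,781.08 = 1.7920.

1.79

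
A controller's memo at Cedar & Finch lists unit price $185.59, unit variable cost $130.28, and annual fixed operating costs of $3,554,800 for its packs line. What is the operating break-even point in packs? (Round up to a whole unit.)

Each unit contributes $185.59 − $130.28 = $55.31.
Break-even Q = $3,554,800 / $55.31 = 64,270.48 → 64,271 packs.

64,271 packs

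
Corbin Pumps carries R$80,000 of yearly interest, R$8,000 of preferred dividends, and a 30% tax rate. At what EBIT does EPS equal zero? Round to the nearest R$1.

R$91,429

Grossing the preferred dividend up to pre-tax terms: R$8,000 / (1 − 0.30) = R$11,428.57.
Financial break-even EBIT = interest + D_p ÷ (1 − t) = R$80,000 + R$11,428.57 = R$91,428.57.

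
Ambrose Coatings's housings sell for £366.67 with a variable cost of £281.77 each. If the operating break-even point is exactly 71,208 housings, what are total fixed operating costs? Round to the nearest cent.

Contribution margin per unit = £366.67 − £281.77 = £84.90.
Since BE = FC / CM, FC = 71,208 × £84.90 = £6,045,559.20.

£6,045,559.20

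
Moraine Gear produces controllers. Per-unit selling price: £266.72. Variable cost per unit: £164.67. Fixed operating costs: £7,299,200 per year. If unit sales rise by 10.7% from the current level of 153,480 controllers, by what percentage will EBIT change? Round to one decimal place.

Total contribution margin = 153,480 × £102.05 = £15,662,634.00.
Operating income = contribution − fixed costs = £15,662,634.00 − £7,299,200 = £8,363,434.00.
Degree of operating leverage = £15,662,634.00 / £8,363,434.00 = 1.8728.
So EBIT moves 1.8728 × (+10.7%) = +20.0%.

+20.0%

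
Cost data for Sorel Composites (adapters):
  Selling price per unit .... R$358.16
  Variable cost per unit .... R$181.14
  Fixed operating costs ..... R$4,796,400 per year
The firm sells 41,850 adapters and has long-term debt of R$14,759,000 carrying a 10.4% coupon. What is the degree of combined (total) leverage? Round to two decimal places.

6.88

Contribution at this volume is 41,850 × R$177.02 = R$7,408,287.00.
Subtracting fixed costs: EBIT = R$7,408,287.00 − R$4,796,400 = R$2,611,887.00. Interest = R$1,534,936.00.
DOL = R$7,408,287.00 ÷ R$2,611,887.00 = 2.8364; DFL = R$2,611,887.00 ÷ R$1,076,951.00 = 2.4253.
Combined leverage = 2.8364 × 2.4253 = 6.8791.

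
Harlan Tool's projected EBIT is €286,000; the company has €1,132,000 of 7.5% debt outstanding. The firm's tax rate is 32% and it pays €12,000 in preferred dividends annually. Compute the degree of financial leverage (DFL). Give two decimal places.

1.56

Annual interest charges come to €84,900.00.
Pre-tax preferred-dividend burden = €12,000 ÷ (1 − 0.32) = €17,647.06.
DFL = EBIT ÷ [EBIT − I − D_p/(1−t)] = €286,000 ÷ [€286,000 − €84,900.00 − €17,647.06] = €286,000 ÷ €183,452.94 = 1.5590.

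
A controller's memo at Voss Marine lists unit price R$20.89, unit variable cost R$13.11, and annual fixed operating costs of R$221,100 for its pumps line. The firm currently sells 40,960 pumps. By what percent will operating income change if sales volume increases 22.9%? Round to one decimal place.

Contribution at this volume is 40,960 × R$7.78 = R$318,668.80.
EBIT = R$318,668.80 − R$221,100 = R$97,568.80.
So DOL = total CM / EBIT = R$318,668.80 / R$97,568.80 = 3.2661.
%ΔEBIT = DOL × %ΔSales = 3.2661 × +22.9% = +74.8%.

+74.8%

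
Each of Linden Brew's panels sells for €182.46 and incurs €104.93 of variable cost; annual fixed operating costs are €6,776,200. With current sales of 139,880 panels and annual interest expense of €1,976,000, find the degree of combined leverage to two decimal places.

Total contribution margin = 139,880 × €77.53 = €10,844,896.40.
Operating income = contribution − fixed costs = €10,844,896.40 − €6,776,200 = €4,068,696.40. Interest = €1,976,000.00, so EBIT − I = €2,092,696.40.
Degree of total leverage = total CM / (EBIT − interest) = €10,844,896.40 / €2,092,696.40 = 5.1823.

5.18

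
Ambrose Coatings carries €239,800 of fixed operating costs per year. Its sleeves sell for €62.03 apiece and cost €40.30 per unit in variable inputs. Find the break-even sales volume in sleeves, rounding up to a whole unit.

11,036 sleeves

Each unit contributes €62.03 − €40.30 = €21.73.
Break-even volume = fixed costs ÷ CM per unit = €239,800 ÷ €21.73 = 11,035.43, so 11,036 sleeves.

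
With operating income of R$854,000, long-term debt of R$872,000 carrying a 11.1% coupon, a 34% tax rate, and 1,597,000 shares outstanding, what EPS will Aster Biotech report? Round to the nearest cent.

Pre-tax income = R$854,000 − R$96,792.00 = R$757,208.00.
Net income = R$757,208.00 × (1 − 0.34) = R$499,757.28.
EPS = R$499,757.28 ÷ 1,597,000 = R$0.31.

R$0.31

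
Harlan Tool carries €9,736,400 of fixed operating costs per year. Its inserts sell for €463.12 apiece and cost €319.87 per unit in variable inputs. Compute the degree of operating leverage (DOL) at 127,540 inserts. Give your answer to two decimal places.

At 127,540 units, contribution = 127,540 × €143.25 = €18,270,105.00.
EBIT = €18,270,105.00 − €9,736,400 = €8,533,705.00.
So DOL = total CM / EBIT = €18,270,105.00 / €8,533,705.00 = 2.1409.

2.14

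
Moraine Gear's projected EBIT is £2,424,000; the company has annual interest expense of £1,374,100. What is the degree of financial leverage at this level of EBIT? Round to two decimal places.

Annual interest charges come to £1,374,100.00.
DFL = EBIT ÷ (EBIT − I) = £2,424,000 ÷ (£2,424,000 − £1,374,100.00) = £2,424,000 ÷ £1,049,900.00 = 2.3088.

2.31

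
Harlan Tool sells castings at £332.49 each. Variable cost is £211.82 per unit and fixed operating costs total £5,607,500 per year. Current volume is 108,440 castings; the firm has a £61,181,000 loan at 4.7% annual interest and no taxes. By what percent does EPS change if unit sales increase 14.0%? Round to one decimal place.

At 108,440 units, contribution = 108,440 × £120.67 = £13,085,454.80.
EBIT = £13,085,454.80 − £5,607,500 = £7,477,954.80.
Interest = £2,875,507.00, so EBIT − I = £4,602,447.80.
Degree of combined leverage = contribution ÷ (EBIT − I) = £13,085,454.80 ÷ £4,602,447.80 = 2.8432.
%ΔEPS = DCL × %ΔSales = 2.8432 × +14.0% = +39.8%.

+39.8%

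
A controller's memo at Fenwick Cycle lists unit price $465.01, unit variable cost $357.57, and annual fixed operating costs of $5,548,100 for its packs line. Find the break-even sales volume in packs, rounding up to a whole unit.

51,640 packs

Each unit contributes $465.01 − $357.57 = $107.44.
Break-even Q = $5,548,100 / $107.44 = 51,639.05 → 51,640 packs.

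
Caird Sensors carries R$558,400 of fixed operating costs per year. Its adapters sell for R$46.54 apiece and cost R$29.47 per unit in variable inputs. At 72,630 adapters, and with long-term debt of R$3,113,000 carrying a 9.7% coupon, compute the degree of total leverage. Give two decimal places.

3.27

At 72,630 units, contribution = 72,630 × R$17.07 = R$1,239,794.10.
Subtracting fixed costs: EBIT = R$1,239,794.10 − R$558,400 = R$681,394.10. Interest = R$301,961.00.
DOL = R$1,239,794.10 ÷ R$681,394.10 = 1.8195; DFL = R$681,394.10 ÷ R$379,433.10 = 1.7958.
Combined leverage = 1.8195 × 1.7958 = 3.2675.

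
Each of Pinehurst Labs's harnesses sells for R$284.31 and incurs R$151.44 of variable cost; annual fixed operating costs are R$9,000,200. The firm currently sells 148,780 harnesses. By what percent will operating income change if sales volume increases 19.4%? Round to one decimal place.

+35.6%

Total contribution margin = 148,780 × R$132.87 = R$19,768,398.60.
Subtracting fixed costs: EBIT = R$19,768,398.60 − R$9,000,200 = R$10,768,198.60.
Degree of operating leverage = R$19,768,398.60 / R$10,768,198.60 = 1.8358.
%ΔEBIT = DOL × %ΔSales = 1.8358 × +19.4% = +35.6%.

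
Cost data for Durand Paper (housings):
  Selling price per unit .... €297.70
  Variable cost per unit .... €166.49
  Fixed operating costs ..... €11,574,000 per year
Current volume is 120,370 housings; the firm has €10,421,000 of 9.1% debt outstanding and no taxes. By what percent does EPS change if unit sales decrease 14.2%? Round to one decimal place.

-68.6%

At 120,370 units, contribution = 120,370 × €131.21 = €15,793,747.70.
EBIT = €15,793,747.70 − €11,574,000 = €4,219,747.70.
After interest of €948,311.00, pre-tax earnings = €3,271,436.70.
Degree of combined leverage = contribution ÷ (EBIT − I) = €15,793,747.70 ÷ €3,271,436.70 = 4.8278.
%ΔEPS = DCL × %ΔSales = 4.8278 × -14.2% = -68.6%.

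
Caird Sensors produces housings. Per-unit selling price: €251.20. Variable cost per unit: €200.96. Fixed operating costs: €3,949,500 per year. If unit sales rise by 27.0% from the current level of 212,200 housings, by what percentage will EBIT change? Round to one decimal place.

At 212,200 units, contribution = 212,200 × €50.24 = €10,660,928.00.
Subtracting fixed costs: EBIT = €10,660,928.00 − €3,949,500 = €6,711,428.00.
DOL = contribution ÷ EBIT = €10,660,928.00 ÷ €6,711,428.00 = 1.5885.
So EBIT moves 1.5885 × (+27.0%) = +42.9%.

+42.9%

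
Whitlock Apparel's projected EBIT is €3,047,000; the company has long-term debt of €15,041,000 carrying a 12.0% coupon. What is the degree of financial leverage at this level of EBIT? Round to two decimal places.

2.45

Interest = €1,804,920.00.
DFL = EBIT ÷ (EBIT − I) = €3,047,000 ÷ (€3,047,000 − €1,804,920.00) = €3,047,000 ÷ €1,242,080.00 = 2.4531.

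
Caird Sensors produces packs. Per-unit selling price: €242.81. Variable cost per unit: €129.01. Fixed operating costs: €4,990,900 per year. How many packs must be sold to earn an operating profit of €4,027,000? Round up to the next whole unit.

79,244 packs

Unit CM = price − variable cost = €242.81 − €129.01 = €113.80.
Need Q such that Q × €113.80 − €4,990,900 = €4,027,000, i.e. Q = €9,017,900 / €113.80 = 79,243.41 → 79,244.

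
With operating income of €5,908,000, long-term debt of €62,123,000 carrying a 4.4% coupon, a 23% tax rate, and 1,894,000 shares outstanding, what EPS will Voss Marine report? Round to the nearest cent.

Interest = €2,733,412.00, so EBT = €5,908,000 − €2,733,412.00 = €3,174,588.00.
Net income = €3,174,588.00 × (1 − 0.23) = €2,444,432.76.
EPS = €2,444,432.76 ÷ 1,894,000 = €1.29.

€1.29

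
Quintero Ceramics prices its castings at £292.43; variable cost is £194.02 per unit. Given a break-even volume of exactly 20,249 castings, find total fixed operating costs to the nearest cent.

Unit CM = price − variable cost = £292.43 − £194.02 = £98.41.
Since BE = FC / CM, FC = 20,249 × £98.41 = £1,992,704.09.

£1,992,704.09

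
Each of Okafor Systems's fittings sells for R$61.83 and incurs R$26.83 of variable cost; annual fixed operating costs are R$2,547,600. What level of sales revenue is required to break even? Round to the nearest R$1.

CM per unit = R$61.83 − R$26.83 = R$35.00; CM ratio = R$35.00 / R$61.83 = 0.5661.
Break-even revenue = fixed costs × price ÷ CM = R$2,547,600 × R$61.83 ÷ R$35.00 = R$4,500,517.

R$4,500,517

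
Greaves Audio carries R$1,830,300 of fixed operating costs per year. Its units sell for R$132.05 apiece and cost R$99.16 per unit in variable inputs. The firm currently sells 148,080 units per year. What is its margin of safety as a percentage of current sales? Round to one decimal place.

62.4%

Each unit contributes R$132.05 − R$99.16 = R$32.89. Break-even units = R$1,830,300 ÷ R$32.89 = 55,649.13; break-even revenue = 55,649.13 × R$132.05 = R$7,348,468.08.
Actual sales revenue = 148,080 × R$132.05 = R$19,553,964.00.
Margin of safety = (R$19,553,964.00 − R$7,348,468.08) ÷ R$19,553,964.00 = 62.4%.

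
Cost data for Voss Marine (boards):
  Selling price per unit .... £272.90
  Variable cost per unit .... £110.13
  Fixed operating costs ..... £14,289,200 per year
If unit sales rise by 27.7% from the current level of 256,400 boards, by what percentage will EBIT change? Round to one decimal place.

Total contribution margin = 256,400 × £162.77 = £41,734,228.00.
Subtracting fixed costs: EBIT = £41,734,228.00 − £14,289,200 = £27,445,028.00.
DOL = contribution ÷ EBIT = £41,734,228.00 ÷ £27,445,028.00 = 1.5206.
%ΔEBIT = DOL × %ΔSales = 1.5206 × +27.7% = +42.1%.

+42.1%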